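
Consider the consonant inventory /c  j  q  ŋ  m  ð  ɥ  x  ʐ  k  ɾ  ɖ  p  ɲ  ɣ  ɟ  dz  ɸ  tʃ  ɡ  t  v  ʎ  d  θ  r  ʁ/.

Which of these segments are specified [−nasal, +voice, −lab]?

Checking each segment against [−nasal], [+voice], [−labial]: /j/ (palatal glide), /ð/ (voiced dental fricative), /ʐ/ (voiced retroflex fricative), /ɾ/ (alveolar tap), /ɖ/ (voiced retroflex stop), /ɣ/ (voiced velar fricative), among others, satisfy every feature; every other segment in the inventory fails at least one.

j, ð, ʐ, ɾ, ɖ, ɣ, ɟ, dz, ɡ, ʎ, d, r, ʁ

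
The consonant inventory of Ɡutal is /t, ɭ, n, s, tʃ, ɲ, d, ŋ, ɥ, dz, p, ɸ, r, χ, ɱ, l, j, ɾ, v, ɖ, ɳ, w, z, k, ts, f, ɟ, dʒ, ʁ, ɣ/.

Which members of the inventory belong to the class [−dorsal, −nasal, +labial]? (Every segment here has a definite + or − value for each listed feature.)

p, ɸ, v, f

First, the [−dorsal] segments are /t, ɭ, n, s, tʃ, d, dz, p, ɸ, r, ɱ, l, ɾ, v, ɖ, ɳ, z, ts, f, dʒ/.
Intersecting with [−nasal] gives /t, ɭ, s, tʃ, d, dz, p, ɸ, r, l, ɾ, v, ɖ, z, ts, f, dʒ/.
Within that set, [+labial] leaves /p, ɸ, v, f/.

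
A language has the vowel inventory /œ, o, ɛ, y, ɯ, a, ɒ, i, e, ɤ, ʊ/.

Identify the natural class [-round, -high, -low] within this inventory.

ɛ, e, ɤ

Eliminate segments failing any feature: /œ, o, y, ɒ, ʊ/ are [+round]; /ɯ, i/ are [+high]; /a/ is [+low]. The remaining /ɛ, e, ɤ/ satisfy [-round], [-high], [-low].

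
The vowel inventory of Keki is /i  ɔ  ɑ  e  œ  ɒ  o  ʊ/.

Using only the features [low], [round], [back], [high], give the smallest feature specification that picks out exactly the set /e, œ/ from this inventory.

[-high, -back]

Every target segment is [-high], [-back]; each remaining inventory member fails at least one of these. Each conjunct is needed — [-back] alone would also admit /i/; [-high] alone would also admit /ɔ, ɑ, ɒ, o/ — and no other single listed feature has exactly this extension, so two is the minimum.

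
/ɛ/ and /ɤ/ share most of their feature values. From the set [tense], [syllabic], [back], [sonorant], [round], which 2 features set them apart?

[back], [tense]

/ɛ/ is the mid front unrounded lax vowel and /ɤ/ is the mid back unrounded tense vowel. Both are [+syllabic], [+sonorant], [-round]. /ɛ/ is [-back] while /ɤ/ is [+back]; /ɛ/ is [-tense] while /ɤ/ is [+tense], so the distinguishing features are [back], [tense].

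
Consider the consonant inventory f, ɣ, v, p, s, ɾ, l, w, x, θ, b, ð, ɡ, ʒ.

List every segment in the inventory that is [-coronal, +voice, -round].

Eliminate segments failing any feature: /f, p, x/ are [-voice]; /s, ɾ, l, θ, ð, ʒ/ are [+coronal]; /w/ is [+round]. The remaining /ɣ, v, b, ɡ/ satisfy [-coronal], [+voice], [-round].

ɣ, v, b, ɡ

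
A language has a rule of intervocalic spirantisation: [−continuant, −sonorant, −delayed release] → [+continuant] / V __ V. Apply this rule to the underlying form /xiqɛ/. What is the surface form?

The only segment in the rule's environment that also matches [−continuant, −sonorant, −delayed release] is /q/. Applying [+continuant] turns the voiceless uvular stop into /χ/ (voiceless uvular fricative), giving [xiχɛ].

[xiχɛ]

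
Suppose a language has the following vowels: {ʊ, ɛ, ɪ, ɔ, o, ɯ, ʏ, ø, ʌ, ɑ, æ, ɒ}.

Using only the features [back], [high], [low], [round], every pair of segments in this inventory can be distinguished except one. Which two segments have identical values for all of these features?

ɔ, o

/ɔ/ (mid back rounded lax vowel) and /o/ (mid back rounded tense vowel) are both [+back], [-high], [-low], [+round], so none of the listed features separates them. (They do differ in [tense], which is not among the given features.) Every other pair in the inventory differs on at least one listed feature.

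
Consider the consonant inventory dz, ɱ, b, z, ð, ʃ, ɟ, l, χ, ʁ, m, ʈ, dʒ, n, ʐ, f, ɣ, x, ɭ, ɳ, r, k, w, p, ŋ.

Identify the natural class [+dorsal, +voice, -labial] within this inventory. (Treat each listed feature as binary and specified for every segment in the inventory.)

Eliminate segments failing any feature: /dz, ɱ, b, z, ð, ʃ, l, m, ʈ, dʒ, n, ʐ, f, ɭ, ɳ, r, p/ are [-dorsal]; /χ, x, k/ are [-voice]; /w/ is [+labial]. The remaining /ɟ, ʁ, ɣ, ŋ/ satisfy [+dorsal], [+voice], [-labial].

ɟ, ʁ, ɣ, ŋ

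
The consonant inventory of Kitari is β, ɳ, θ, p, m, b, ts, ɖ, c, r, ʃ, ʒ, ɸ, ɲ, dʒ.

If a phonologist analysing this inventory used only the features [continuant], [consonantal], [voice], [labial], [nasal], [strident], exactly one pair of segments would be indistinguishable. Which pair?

Both /ɲ/ and /ɳ/ are [-continuant], [+consonantal], [+voice], [-labial], [+nasal], [-strident]. Since the list omits [dorsal] — which does distinguish the palatal nasal from the retroflex nasal — this pair collapses; all other pairs remain distinct.

ɲ, ɳ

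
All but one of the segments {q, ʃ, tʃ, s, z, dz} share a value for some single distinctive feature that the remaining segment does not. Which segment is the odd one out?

q

[coronal] (equivalently [strident], [dorsal]) groups all but one: /s, dz, ʃ, z, tʃ/ share [+coronal] while /q/ (voiceless uvular stop) alone is [−coronal]. Removing any other segment would not leave a single-feature class that excludes it.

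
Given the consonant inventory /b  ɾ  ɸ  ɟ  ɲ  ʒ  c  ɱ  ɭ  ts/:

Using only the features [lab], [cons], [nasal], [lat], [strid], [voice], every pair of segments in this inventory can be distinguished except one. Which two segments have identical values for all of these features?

/ɟ/ (voiced palatal stop) and /ɾ/ (alveolar tap) are both [−labial], [+consonantal], [−nasal], [−lateral], [−strident], [+voice], so none of the listed features separates them. (They do differ in [sonorant] and [dorsal], which are not among the given features.) Every other pair in the inventory differs on at least one listed feature.

ɟ, ɾ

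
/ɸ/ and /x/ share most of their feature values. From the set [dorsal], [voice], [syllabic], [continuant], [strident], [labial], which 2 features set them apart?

[labial], [dorsal]

/ɸ/ (voiceless bilabial fricative) and /x/ (voiceless velar fricative) agree on [−voice], [−syllabic], [+continuant], [−strident]. They differ on [labial] (/ɸ/ [+], /x/ [−]), [dorsal] (/ɸ/ [−], /x/ [+]).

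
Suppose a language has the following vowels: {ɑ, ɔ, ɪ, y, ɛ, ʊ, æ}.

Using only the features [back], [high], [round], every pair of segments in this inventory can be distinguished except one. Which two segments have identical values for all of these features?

/æ/ (low front unrounded vowel) and /ɛ/ (mid front unrounded lax vowel) are both [−back], [−high], [−round], so none of the listed features separates them. (They do differ in [low], which is not among the given features.) Every other pair in the inventory differs on at least one listed feature.

æ, ɛ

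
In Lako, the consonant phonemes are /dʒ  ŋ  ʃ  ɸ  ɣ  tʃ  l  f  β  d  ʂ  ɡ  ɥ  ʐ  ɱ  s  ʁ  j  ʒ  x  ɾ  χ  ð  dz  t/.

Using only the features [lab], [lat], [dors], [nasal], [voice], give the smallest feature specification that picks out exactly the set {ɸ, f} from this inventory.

[-voice, +lab]

/ɸ, f/ are all [-voice], [+labial], and no other segment in the inventory matches both values. Dropping any one of them over-generates: [+labial] alone would also admit /β, ɥ, ɱ/; [-voice] alone would also admit /ʃ, tʃ, ʂ, s, …/. No other single listed feature picks out exactly this set either, so fewer than two features will not do.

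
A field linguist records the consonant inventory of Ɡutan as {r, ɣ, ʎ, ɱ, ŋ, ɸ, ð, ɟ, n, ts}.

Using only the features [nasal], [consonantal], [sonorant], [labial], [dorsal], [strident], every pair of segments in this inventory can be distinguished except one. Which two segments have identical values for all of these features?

/ɣ/ (voiced velar fricative) and /ɟ/ (voiced palatal stop) are both [-nasal], [+consonantal], [-sonorant], [-labial], [+dorsal], [-strident], so none of the listed features separates them. (They do differ in [continuant] and [back], which are not among the given features.) Every other pair in the inventory differs on at least one listed feature.

ɣ, ɟ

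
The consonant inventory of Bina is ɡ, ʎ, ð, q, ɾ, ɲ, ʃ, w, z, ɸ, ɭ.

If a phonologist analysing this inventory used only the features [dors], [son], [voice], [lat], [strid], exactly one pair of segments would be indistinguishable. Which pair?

w, ɲ

/w/ (labial-velar glide) and /ɲ/ (palatal nasal) are both [+dorsal], [+sonorant], [+voice], [−lateral], [−strident], so none of the listed features separates them. (They do differ in [nasal], [continuant], [labial], [round] and [back], which are not among the given features.) Every other pair in the inventory differs on at least one listed feature.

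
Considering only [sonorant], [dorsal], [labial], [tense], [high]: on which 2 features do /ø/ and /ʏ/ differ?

/ø/ (mid front rounded tense vowel) and /ʏ/ (high front rounded lax vowel) agree on [+sonorant], [+dorsal], [+labial]. They differ on [high] (/ø/ [-], /ʏ/ [+]), [tense] (/ø/ [+], /ʏ/ [-]).

[high], [tense]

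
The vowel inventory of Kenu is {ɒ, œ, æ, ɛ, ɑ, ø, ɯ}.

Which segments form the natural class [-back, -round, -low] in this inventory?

ɛ

Checking each segment against [-back], [-round], [-low]: /ɛ/ (mid front unrounded lax vowel) satisfies every feature; every other segment in the inventory fails at least one.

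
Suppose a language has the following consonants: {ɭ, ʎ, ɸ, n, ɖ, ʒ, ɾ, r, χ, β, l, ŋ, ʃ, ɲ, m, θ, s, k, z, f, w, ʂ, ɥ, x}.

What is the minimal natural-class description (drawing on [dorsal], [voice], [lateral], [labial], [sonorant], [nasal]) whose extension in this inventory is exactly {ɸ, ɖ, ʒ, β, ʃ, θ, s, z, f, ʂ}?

The class [-sonorant], [-dorsal] has exactly /ɸ, ɖ, ʒ, β, ʃ, θ, s, z, f, ʂ/ as its extension in this inventory. No smaller conjunction from the listed features achieves this: [-dorsal] alone would also admit /ɭ, n, ɾ, r, …/; [-sonorant] alone would also admit /χ, k, x/; and checking the remaining single features turns up none with this extension.

[-sonorant, -dorsal]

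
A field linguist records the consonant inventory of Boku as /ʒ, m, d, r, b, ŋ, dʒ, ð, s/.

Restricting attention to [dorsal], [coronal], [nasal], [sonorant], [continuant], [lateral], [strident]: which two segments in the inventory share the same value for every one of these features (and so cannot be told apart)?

ʒ, s

/ʒ/ (voiced postalveolar fricative) and /s/ (voiceless alveolar fricative) are both [−dorsal], [+coronal], [−nasal], [−sonorant], [+continuant], [−lateral], [+strident], so none of the listed features separates them. (They do differ in [voice], [anterior] and [distributed], which are not among the given features.) Every other pair in the inventory differs on at least one listed feature.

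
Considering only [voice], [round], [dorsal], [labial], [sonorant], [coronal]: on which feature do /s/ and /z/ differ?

The two segments share [−round], [−dorsal], [−labial], [−sonorant], [+coronal]. The only feature from the list on which they differ: /s/ is [−voice] while /z/ is [+voice].

[voice]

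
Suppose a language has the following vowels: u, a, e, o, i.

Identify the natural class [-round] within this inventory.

The [-round] segments here are /a, e, i/; the remaining /u, o/ are [+round].

a, e, i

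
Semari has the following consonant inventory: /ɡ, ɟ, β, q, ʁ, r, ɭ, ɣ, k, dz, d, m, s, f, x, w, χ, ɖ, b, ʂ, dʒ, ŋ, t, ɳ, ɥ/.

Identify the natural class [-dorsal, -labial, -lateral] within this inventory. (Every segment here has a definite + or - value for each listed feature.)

r, dz, d, s, ɖ, ʂ, dʒ, t, ɳ

Checking each segment against [-dorsal], [-labial], [-lateral]: /r/ (alveolar trill), /dz/ (voiced alveolar affricate), /d/ (voiced alveolar stop), /s/ (voiceless alveolar fricative), /ɖ/ (voiced retroflex stop), /ʂ/ (voiceless retroflex fricative), among others, satisfy every feature; every other segment in the inventory fails at least one.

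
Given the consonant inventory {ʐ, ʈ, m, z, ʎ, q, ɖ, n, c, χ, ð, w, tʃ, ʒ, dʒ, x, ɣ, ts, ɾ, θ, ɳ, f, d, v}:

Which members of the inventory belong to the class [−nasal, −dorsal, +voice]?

Checking each segment against [−nasal], [−dorsal], [+voice]: /ʐ/ (voiced retroflex fricative), /z/ (voiced alveolar fricative), /ɖ/ (voiced retroflex stop), /ð/ (voiced dental fricative), /ʒ/ (voiced postalveolar fricative), /dʒ/ (voiced postalveolar affricate), among others, satisfy every feature; every other segment in the inventory fails at least one.

ʐ, z, ɖ, ð, ʒ, dʒ, ɾ, d, v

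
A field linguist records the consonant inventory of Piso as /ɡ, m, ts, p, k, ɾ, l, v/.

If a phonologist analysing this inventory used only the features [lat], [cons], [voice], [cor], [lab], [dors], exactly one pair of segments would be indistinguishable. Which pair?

v, m

On the given features, /v/ and /m/ have an identical profile: [-lateral], [+consonantal], [+voice], [-coronal], [+labial], [-dorsal]. No other two segments in the inventory coincide on all 6 features. (They do differ in [sonorant], [nasal] and [continuant], which are not among the given features.)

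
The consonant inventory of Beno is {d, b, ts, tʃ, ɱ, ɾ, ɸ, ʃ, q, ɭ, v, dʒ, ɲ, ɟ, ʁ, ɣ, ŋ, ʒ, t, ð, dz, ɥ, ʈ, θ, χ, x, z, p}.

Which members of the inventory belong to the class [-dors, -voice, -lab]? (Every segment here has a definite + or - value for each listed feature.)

First, the [-dorsal] segments are /d, b, ts, tʃ, ɱ, ɾ, ɸ, ʃ, ɭ, v, dʒ, ʒ, t, ð, dz, ʈ, θ, z, p/.
Intersecting with [-voice] gives /ts, tʃ, ɸ, ʃ, t, ʈ, θ, p/.
Among these, [-labial] leaves /ts, tʃ, ʃ, t, ʈ, θ/.

ts, tʃ, ʃ, t, ʈ, θ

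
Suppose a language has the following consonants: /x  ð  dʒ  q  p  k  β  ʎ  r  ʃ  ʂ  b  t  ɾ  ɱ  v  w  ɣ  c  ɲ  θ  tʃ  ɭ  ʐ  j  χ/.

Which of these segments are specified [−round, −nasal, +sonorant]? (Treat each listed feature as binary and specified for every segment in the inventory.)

The [−round] segments are /x, ð, dʒ, q, p, k, β, ʎ, r, ʃ, ʂ, b, t, ɾ, ɱ, v, ɣ, c, ɲ, θ, tʃ, ɭ, ʐ, j, χ/.
Within that set, [−nasal] gives /x, ð, dʒ, q, p, k, β, ʎ, r, ʃ, ʂ, b, t, ɾ, v, ɣ, c, θ, tʃ, ɭ, ʐ, j, χ/.
Intersecting with [+sonorant] leaves /ʎ, r, ɾ, ɭ, j/.

ʎ, r, ɾ, ɭ, j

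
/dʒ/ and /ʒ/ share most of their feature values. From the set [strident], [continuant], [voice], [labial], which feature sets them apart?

/dʒ/ is the voiced postalveolar affricate and /ʒ/ is the voiced postalveolar fricative. Both are [+strident], [+voice], [-labial]. /dʒ/ is [-continuant] while /ʒ/ is [+continuant], so the distinguishing feature is [continuant].

[continuant]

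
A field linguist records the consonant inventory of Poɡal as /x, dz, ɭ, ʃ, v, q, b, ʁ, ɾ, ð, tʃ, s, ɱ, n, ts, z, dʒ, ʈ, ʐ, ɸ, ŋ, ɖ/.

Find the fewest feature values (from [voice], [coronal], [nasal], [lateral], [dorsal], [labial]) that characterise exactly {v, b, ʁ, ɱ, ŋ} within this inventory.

[+voice, −coronal]

The class [+voice], [−coronal] has exactly /v, b, ʁ, ɱ, ŋ/ as its extension in this inventory. No smaller conjunction from the listed features achieves this: [−coronal] alone would also admit /x, q, ɸ/; [+voice] alone would also admit /dz, ɭ, ɾ, ð, …/; and checking the remaining single features turns up none with this extension.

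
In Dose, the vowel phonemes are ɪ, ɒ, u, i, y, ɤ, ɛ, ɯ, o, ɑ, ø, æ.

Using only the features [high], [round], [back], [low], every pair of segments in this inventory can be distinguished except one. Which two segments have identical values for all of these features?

i, ɪ

/i/ (high front unrounded tense vowel) and /ɪ/ (high front unrounded lax vowel) are both [+high], [−round], [−back], [−low], so none of the listed features separates them. (They do differ in [tense], which is not among the given features.) Every other pair in the inventory differs on at least one listed feature.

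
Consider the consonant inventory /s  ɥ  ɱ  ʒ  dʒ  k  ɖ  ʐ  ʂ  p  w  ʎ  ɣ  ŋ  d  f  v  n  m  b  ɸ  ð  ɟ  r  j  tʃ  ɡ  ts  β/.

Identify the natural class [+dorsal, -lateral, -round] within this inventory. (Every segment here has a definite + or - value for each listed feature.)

k, ɣ, ŋ, ɟ, j, ɡ

Checking each segment against [+dorsal], [-lateral], [-round]: /k/ (voiceless velar stop), /ɣ/ (voiced velar fricative), /ŋ/ (velar nasal), /ɟ/ (voiced palatal stop), /j/ (palatal glide), /ɡ/ (voiced velar stop) satisfy every feature; every other segment in the inventory fails at least one.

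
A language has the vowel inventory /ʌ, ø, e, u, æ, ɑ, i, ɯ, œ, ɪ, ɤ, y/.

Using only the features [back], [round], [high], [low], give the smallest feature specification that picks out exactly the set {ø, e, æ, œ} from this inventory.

Every target segment is [-high], [-back]; each remaining inventory member fails at least one of these. Each conjunct is needed — [-back] alone would also admit /i, ɪ, y/; [-high] alone would also admit /ʌ, ɑ, ɤ/ — and no other single listed feature has exactly this extension, so two is the minimum.

[-high, -back]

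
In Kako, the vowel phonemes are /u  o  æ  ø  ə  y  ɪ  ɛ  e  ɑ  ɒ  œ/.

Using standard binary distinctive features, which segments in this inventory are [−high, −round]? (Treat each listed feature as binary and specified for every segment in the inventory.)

æ, ə, ɛ, e, ɑ

Eliminate segments failing any feature: /u, y, ɪ/ are [+high]; /o, ø, ɒ, œ/ are [+round]. The remaining /æ, ə, ɛ, e, ɑ/ satisfy [−high], [−round].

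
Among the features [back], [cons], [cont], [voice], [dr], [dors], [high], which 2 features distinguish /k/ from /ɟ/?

/k/ is the voiceless velar stop and /ɟ/ is the voiced palatal stop. Both are [+consonantal], [−continuant], [−delayed release], [+dorsal], [+high]. /k/ is [−voice] while /ɟ/ is [+voice]; /k/ is [+back] while /ɟ/ is [−back], so the distinguishing features are [voice], [back].

[voice], [back]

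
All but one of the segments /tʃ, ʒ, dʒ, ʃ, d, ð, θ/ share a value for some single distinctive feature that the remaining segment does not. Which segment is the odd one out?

The remaining segments after removing /d/ share [+distributed]; /d/ (voiced alveolar stop) is [-distributed]. For every other candidate removal, the leftover set fails to share any single feature value that the removed segment lacks.

d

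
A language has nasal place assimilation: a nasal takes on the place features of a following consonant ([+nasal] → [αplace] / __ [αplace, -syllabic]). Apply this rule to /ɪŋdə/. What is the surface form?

[ɪndə]

In /ɪŋdə/, the nasal /ŋ/ precedes /d/, which is [+coronal]. The nasal assimilates in place, becoming the [+coronal] nasal /n/. The surface form is [ɪndə].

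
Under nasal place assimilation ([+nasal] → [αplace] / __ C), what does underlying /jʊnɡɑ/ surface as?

[jʊŋɡɑ]

The only nasal preceding a consonant is /n/ before /ɡ/. /ɡ/ is [+dorsal], so /n/ → /ŋ/, giving [jʊŋɡɑ].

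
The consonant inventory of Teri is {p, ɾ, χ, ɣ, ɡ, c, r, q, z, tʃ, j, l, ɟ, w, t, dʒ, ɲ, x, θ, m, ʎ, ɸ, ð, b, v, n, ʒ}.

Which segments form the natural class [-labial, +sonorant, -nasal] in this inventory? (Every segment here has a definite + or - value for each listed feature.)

ɾ, r, j, l, ʎ

Checking each segment against [-labial], [+sonorant], [-nasal]: /ɾ/ (alveolar tap), /r/ (alveolar trill), /j/ (palatal glide), /l/ (alveolar lateral approximant), /ʎ/ (palatal lateral approximant) satisfy every feature; every other segment in the inventory fails at least one.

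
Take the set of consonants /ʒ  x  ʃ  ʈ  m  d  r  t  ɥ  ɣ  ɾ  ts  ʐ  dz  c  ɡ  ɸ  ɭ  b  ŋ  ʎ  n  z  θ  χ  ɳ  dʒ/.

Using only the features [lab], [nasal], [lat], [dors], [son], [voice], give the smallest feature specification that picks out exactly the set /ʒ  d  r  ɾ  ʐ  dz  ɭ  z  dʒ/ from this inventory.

The class [+voice], [-nasal], [-labial], [-dorsal] has exactly /ʒ, d, r, ɾ, ʐ, dz, ɭ, z, dʒ/ as its extension in this inventory. No smaller conjunction from the listed features achieves this: [-nasal, -labial, -dorsal] alone would also admit /ʃ, ʈ, t, ts, …/; [+voice, -labial, -dorsal] alone would also admit /n, ɳ/; [+voice, -nasal, -dorsal] alone would also admit /b/; [+voice, -nasal, -labial] alone would also admit /ɣ, ɡ, ʎ/; and checking the remaining three-feature bundles turns up none with this extension.

[+voice, -nasal, -lab, -dors]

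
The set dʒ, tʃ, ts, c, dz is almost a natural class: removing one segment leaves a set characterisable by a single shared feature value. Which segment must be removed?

c

/dʒ, ts, tʃ, dz/ are all [+delayed release], but /c/ (voiceless palatal stop) is [−delayed release]. No other single segment can be removed to leave a set sharing one feature value that the removed segment lacks, so /c/ is the odd one out.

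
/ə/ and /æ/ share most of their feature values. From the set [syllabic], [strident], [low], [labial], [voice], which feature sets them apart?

/ə/ (mid central vowel (schwa)) and /æ/ (low front unrounded vowel) agree on [+syllabic], [−strident], [−labial], [+voice]. They differ on [low] (/ə/ [−], /æ/ [+]).

[low]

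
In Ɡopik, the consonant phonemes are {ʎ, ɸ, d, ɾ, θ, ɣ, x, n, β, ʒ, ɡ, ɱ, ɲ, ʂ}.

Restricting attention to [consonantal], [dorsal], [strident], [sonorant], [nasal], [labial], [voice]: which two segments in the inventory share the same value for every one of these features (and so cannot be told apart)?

/ɣ/ (voiced velar fricative) and /ɡ/ (voiced velar stop) are both [+consonantal], [+dorsal], [-strident], [-sonorant], [-nasal], [-labial], [+voice], so none of the listed features separates them. (They do differ in [continuant], which is not among the given features.) Every other pair in the inventory differs on at least one listed feature.

ɣ, ɡ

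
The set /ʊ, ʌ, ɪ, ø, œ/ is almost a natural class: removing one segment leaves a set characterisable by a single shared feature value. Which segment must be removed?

/ʌ, ʊ, ɪ, œ/ are all [−tense], but /ø/ (mid front rounded tense vowel) is [+tense]. No other single segment can be removed to leave a set sharing one feature value that the removed segment lacks, so /ø/ is the odd one out.

ø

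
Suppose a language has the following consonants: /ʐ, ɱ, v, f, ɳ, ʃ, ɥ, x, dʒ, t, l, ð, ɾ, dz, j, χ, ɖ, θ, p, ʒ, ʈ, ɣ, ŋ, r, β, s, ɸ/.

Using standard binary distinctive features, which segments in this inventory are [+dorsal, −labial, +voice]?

Checking each segment against [+dorsal], [−labial], [+voice]: /j/ (palatal glide), /ɣ/ (voiced velar fricative), /ŋ/ (velar nasal) satisfy every feature; every other segment in the inventory fails at least one.

j, ɣ, ŋ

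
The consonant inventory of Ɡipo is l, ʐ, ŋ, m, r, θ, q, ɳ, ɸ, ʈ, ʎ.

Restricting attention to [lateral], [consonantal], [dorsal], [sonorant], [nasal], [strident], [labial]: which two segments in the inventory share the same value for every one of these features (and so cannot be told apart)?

ʈ, θ

On the given features, /ʈ/ and /θ/ have an identical profile: [−lateral], [+consonantal], [−dorsal], [−sonorant], [−nasal], [−strident], [−labial]. No other two segments in the inventory coincide on all 7 features. (They do differ in [continuant], [anterior] and [distributed], which are not among the given features.)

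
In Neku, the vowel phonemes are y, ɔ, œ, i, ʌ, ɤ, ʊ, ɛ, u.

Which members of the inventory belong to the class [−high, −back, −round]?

ɛ

Checking each segment against [−high], [−back], [−round]: /ɛ/ (mid front unrounded lax vowel) satisfies every feature; every other segment in the inventory fails at least one.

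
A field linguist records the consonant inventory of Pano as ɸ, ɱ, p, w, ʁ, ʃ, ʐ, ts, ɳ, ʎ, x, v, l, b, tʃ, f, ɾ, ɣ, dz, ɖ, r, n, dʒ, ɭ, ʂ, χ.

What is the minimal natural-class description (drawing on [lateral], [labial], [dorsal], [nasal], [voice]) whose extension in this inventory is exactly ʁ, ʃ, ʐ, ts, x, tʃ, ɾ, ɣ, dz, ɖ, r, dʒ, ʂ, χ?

Every target segment is [-nasal], [-lateral], [-labial]; each remaining inventory member fails at least one of these. Each conjunct is needed — [-lateral, -labial] alone would also admit /ɳ, n/; [-nasal, -labial] alone would also admit /ʎ, l, ɭ/; [-nasal, -lateral] alone would also admit /ɸ, p, w, v, …/ — and no other combination of two listed features has exactly this extension, so three is the minimum.

[-nasal, -lateral, -labial]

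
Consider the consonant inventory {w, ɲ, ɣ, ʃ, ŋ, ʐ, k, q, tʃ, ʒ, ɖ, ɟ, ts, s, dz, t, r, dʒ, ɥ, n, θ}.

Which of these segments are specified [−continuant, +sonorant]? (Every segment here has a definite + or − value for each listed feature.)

ɲ, ŋ, n

Checking each segment against [−continuant], [+sonorant]: /ɲ/ (palatal nasal), /ŋ/ (velar nasal), /n/ (alveolar nasal) satisfy every feature; every other segment in the inventory fails at least one.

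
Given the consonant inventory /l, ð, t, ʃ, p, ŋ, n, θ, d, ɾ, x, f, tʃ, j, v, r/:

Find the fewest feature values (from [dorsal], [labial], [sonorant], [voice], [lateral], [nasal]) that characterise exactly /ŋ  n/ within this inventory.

[+nasal]

Every target segment is [+nasal] and no other inventory member is, so one feature is enough.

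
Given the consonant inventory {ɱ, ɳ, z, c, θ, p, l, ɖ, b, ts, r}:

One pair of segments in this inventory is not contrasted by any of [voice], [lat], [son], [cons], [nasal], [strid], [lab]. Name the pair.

θ, c

On the given features, /θ/ and /c/ have an identical profile: [−voice], [−lateral], [−sonorant], [+consonantal], [−nasal], [−strident], [−labial]. No other two segments in the inventory coincide on all 7 features. (They do differ in [continuant] and [dorsal], which are not among the given features.)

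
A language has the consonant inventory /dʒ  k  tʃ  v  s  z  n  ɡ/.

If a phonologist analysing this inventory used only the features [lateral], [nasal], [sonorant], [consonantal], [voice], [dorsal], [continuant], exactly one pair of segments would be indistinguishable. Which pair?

On the given features, /v/ and /z/ have an identical profile: [−lateral], [−nasal], [−sonorant], [+consonantal], [+voice], [−dorsal], [+continuant]. No other two segments in the inventory coincide on all 7 features. (They do differ in [labial] and [coronal], which are not among the given features.)

v, z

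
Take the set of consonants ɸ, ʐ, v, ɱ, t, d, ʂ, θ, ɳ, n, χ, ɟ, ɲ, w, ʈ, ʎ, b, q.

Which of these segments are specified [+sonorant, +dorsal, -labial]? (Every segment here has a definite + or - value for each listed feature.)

The [+sonorant] segments are /ɱ, ɳ, n, ɲ, w, ʎ/.
Intersecting with [+dorsal] gives /ɲ, w, ʎ/.
Of those, [-labial] leaves /ɲ, ʎ/.

ɲ, ʎ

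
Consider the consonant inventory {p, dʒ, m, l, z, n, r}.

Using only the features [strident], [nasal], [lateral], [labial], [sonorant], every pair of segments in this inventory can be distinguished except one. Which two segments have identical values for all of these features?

/dʒ/ (voiced postalveolar affricate) and /z/ (voiced alveolar fricative) are both [+strident], [−nasal], [−lateral], [−labial], [−sonorant], so none of the listed features separates them. (They do differ in [continuant], [anterior] and [distributed], which are not among the given features.) Every other pair in the inventory differs on at least one listed feature.

dʒ, z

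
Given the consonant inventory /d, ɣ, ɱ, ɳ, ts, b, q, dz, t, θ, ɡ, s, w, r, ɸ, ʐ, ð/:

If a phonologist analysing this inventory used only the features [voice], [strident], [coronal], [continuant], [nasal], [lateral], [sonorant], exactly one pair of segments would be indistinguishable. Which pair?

/ɡ/ (voiced velar stop) and /b/ (voiced bilabial stop) are both [+voice], [−strident], [−coronal], [−continuant], [−nasal], [−lateral], [−sonorant], so none of the listed features separates them. (They do differ in [labial] and [dorsal], which are not among the given features.) Every other pair in the inventory differs on at least one listed feature.

ɡ, b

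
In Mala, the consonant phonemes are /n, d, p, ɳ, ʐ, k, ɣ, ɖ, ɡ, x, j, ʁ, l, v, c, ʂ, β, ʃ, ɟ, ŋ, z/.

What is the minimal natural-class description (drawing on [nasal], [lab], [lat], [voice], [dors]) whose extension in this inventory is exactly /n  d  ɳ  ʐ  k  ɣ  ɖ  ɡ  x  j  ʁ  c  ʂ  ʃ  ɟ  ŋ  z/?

[-lat, -lab]

/n, d, ɳ, ʐ, k, ɣ, ɖ, ɡ, x, j, ʁ, c, ʂ, ʃ, ɟ, ŋ, z/ are all [-lateral], [-labial], and no other segment in the inventory matches both values. Dropping any one of them over-generates: [-labial] alone would also admit /l/; [-lateral] alone would also admit /p, v, β/. No other single listed feature picks out exactly this set either, so fewer than two features will not do.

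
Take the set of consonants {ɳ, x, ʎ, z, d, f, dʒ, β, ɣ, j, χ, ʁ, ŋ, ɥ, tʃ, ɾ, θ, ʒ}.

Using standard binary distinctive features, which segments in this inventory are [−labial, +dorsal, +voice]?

ʎ, ɣ, j, ʁ, ŋ

The [−labial] segments are /ɳ, x, ʎ, z, d, dʒ, ɣ, j, χ, ʁ, ŋ, tʃ, ɾ, θ, ʒ/.
Among these, [+dorsal] gives /x, ʎ, ɣ, j, χ, ʁ, ŋ/.
Intersecting with [+voice] leaves /ʎ, ɣ, j, ʁ, ŋ/.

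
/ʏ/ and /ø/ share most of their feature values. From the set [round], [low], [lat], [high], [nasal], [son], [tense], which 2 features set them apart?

[high], [tense]

/ʏ/ is the high front rounded lax vowel and /ø/ is the mid front rounded tense vowel. Both are [+round], [-low], [-lateral], [-nasal], [+sonorant]. /ʏ/ is [+high] while /ø/ is [-high]; /ʏ/ is [-tense] while /ø/ is [+tense], so the distinguishing features are [high], [tense].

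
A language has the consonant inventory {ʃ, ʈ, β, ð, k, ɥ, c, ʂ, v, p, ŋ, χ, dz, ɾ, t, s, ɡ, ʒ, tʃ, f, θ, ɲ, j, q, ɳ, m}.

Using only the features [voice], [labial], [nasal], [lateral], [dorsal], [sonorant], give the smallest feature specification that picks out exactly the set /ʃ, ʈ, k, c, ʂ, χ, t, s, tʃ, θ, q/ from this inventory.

[−voice, −labial]

Every target segment is [−voice], [−labial]; each remaining inventory member fails at least one of these. Each conjunct is needed — [−labial] alone would also admit /ð, ŋ, dz, ɾ, …/; [−voice] alone would also admit /p, f/ — and no other single listed feature has exactly this extension, so two is the minimum.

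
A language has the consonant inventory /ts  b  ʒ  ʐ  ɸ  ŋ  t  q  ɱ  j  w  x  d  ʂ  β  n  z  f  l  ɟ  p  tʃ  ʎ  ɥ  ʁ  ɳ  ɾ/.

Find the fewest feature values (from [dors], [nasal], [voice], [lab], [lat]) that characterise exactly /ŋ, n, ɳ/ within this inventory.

[+nasal, -lab]

Every target segment is [+nasal], [-labial]; each remaining inventory member fails at least one of these. Each conjunct is needed — [-labial] alone would also admit /ts, ʒ, ʐ, t, …/; [+nasal] alone would also admit /ɱ/ — and no other single listed feature has exactly this extension, so two is the minimum.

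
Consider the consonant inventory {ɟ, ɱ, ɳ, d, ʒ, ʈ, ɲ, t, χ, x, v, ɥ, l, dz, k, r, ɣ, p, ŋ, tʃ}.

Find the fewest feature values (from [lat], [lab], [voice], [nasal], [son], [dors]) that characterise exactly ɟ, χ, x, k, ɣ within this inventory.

The class [-sonorant], [+dorsal] has exactly /ɟ, χ, x, k, ɣ/ as its extension in this inventory. No smaller conjunction from the listed features achieves this: [+dorsal] alone would also admit /ɲ, ɥ, ŋ/; [-sonorant] alone would also admit /d, ʒ, ʈ, t, …/; and checking the remaining single features turns up none with this extension.

[-son, +dors]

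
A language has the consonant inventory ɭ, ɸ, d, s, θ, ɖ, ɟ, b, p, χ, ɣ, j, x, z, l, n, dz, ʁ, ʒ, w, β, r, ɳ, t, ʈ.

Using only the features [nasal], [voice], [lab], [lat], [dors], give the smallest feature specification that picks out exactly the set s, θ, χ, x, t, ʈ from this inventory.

[-voice, -lab]

The class [-voice], [-labial] has exactly /s, θ, χ, x, t, ʈ/ as its extension in this inventory. No smaller conjunction from the listed features achieves this: [-labial] alone would also admit /ɭ, d, ɖ, ɟ, …/; [-voice] alone would also admit /ɸ, p/; and checking the remaining single features turns up none with this extension.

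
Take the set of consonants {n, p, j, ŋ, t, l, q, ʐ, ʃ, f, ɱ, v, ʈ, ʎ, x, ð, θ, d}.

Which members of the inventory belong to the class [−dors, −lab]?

n, t, l, ʐ, ʃ, ʈ, ð, θ, d

The [−dorsal] segments are /n, p, t, l, ʐ, ʃ, f, ɱ, v, ʈ, ð, θ, d/.
Then [−labial] leaves /n, t, l, ʐ, ʃ, ʈ, ð, θ, d/.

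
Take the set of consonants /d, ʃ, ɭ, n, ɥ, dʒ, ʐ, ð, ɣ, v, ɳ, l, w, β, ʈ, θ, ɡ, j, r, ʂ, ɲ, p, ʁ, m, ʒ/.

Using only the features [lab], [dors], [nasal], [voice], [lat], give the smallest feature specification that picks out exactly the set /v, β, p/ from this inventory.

Every target segment is [−nasal], [+labial], [−dorsal]; each remaining inventory member fails at least one of these. Each conjunct is needed — [+labial, −dorsal] alone would also admit /m/; [−nasal, −dorsal] alone would also admit /d, ʃ, ɭ, dʒ, …/; [−nasal, +labial] alone would also admit /ɥ, w/ — and no other combination of two listed features has exactly this extension, so three is the minimum.

[−nasal, +lab, −dors]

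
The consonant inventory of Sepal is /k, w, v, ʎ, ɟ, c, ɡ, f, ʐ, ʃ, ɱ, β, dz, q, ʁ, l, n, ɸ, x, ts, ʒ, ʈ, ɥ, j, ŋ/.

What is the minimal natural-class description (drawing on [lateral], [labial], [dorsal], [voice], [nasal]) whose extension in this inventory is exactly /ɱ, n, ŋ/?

The target set is precisely the extension of [+nasal] in this inventory.

[+nasal]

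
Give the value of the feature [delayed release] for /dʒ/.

/dʒ/ is the voiced postalveolar affricate, hence [+delayed release].

[+delayed release]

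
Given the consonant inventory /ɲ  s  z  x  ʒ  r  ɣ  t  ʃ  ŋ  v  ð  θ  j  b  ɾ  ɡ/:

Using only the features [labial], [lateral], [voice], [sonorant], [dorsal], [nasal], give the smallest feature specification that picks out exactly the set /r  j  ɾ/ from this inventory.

[+sonorant, -nasal]

The class [+sonorant], [-nasal] has exactly /r, j, ɾ/ as its extension in this inventory. No smaller conjunction from the listed features achieves this: [-nasal] alone would also admit /s, z, x, ʒ, …/; [+sonorant] alone would also admit /ɲ, ŋ/; and checking the remaining single features turns up none with this extension.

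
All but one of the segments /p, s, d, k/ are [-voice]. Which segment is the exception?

/p, k, s/ are all [-voice]; /d/ (voiced alveolar stop) is [+voice].

d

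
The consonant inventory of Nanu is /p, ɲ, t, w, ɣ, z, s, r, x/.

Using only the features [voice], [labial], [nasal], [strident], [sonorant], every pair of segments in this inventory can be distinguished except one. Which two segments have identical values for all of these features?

x, t

/x/ (voiceless velar fricative) and /t/ (voiceless alveolar stop) are both [−voice], [−labial], [−nasal], [−strident], [−sonorant], so none of the listed features separates them. (They do differ in [continuant], [coronal] and [dorsal], which are not among the given features.) Every other pair in the inventory differs on at least one listed feature.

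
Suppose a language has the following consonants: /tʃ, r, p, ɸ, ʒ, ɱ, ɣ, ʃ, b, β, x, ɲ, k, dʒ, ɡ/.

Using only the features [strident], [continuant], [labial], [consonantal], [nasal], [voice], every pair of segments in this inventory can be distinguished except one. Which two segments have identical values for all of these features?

Both /r/ and /ɣ/ are [−strident], [+continuant], [−labial], [+consonantal], [−nasal], [+voice]. Since the list omits [sonorant], [coronal] and [dorsal] — which do distinguish the alveolar trill from the voiced velar fricative — this pair collapses; all other pairs remain distinct.

r, ɣ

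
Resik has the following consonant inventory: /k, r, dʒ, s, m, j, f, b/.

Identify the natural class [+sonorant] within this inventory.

The [+sonorant] segments here are /r, m, j/; the remaining /k, dʒ, s, f, b/ are [-sonorant].

r, m, j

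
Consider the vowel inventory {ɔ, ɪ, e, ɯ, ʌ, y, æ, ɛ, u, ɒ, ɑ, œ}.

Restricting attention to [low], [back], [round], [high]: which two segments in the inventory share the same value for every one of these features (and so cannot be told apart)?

Both /ɛ/ and /e/ are [−low], [−back], [−round], [−high]. Since the list omits [tense] — which does distinguish the mid front unrounded lax vowel from the mid front unrounded tense vowel — this pair collapses; all other pairs remain distinct.

ɛ, e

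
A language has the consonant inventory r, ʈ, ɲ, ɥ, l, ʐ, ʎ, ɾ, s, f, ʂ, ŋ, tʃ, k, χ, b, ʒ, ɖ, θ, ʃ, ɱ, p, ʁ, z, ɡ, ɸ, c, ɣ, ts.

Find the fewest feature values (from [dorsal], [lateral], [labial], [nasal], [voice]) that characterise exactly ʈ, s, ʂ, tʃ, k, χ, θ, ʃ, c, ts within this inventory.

Every target segment is [-voice], [-labial]; each remaining inventory member fails at least one of these. Each conjunct is needed — [-labial] alone would also admit /r, ɲ, l, ʐ, …/; [-voice] alone would also admit /f, p, ɸ/ — and no other single listed feature has exactly this extension, so two is the minimum.

[-voice, -labial]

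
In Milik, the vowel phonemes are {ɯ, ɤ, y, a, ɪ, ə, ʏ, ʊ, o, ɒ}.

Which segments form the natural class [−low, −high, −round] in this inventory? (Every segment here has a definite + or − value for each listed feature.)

Eliminate segments failing any feature: /ɯ, y, ɪ, ʏ, ʊ/ are [+high]; /a, ɒ/ are [+low]; /o/ is [+round]. The remaining /ɤ, ə/ satisfy [−low], [−high], [−round].

ɤ, ə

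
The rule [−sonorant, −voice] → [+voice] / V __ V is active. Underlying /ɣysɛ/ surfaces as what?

The only segment in the rule's environment that also matches [−sonorant, −voice] is /s/. Applying [+voice] turns the voiceless alveolar fricative into /z/ (voiced alveolar fricative), giving [ɣyzɛ].

[ɣyzɛ]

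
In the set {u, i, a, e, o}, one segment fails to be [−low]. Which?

a

/o, e, u, i/ are all [−low]; /a/ (low unrounded vowel) is [+low].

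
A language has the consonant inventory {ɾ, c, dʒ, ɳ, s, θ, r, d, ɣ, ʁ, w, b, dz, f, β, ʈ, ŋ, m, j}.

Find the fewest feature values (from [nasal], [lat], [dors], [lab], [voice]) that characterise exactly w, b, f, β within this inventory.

[−nasal, +lab]

/w, b, f, β/ are all [−nasal], [+labial], and no other segment in the inventory matches both values. Dropping any one of them over-generates: [+labial] alone would also admit /m/; [−nasal] alone would also admit /ɾ, c, dʒ, s, …/. No other single listed feature picks out exactly this set either, so fewer than two features will not do.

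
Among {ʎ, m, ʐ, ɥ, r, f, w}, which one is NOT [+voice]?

f

Every segment except /f/ is [+voice]. /f/ (voiceless labiodental fricative) is [−voice], so it is the exception.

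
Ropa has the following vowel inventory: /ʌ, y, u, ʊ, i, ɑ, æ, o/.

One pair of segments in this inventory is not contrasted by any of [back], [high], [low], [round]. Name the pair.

ʊ, u

Both /ʊ/ and /u/ are [+back], [+high], [−low], [+round]. Since the list omits [tense] — which does distinguish the high back rounded lax vowel from the high back rounded tense vowel — this pair collapses; all other pairs remain distinct.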